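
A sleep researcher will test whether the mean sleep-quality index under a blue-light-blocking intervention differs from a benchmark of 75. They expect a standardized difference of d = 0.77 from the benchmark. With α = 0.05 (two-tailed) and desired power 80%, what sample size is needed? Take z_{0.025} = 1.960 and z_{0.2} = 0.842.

n = 14

For a one-sample test: n = ((z_{α/2} + z_β) / d)².
z_{α/2} + z_β = 1.960 + 0.842 = 2.802.
n = (2.802 / 0.77)² = 3.639² = 13.24.
Round up.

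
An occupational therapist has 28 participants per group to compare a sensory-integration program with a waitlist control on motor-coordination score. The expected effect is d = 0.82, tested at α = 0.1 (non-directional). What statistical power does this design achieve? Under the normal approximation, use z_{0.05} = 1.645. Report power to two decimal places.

For two equal groups, power = Φ(d·√(n/2) − z_{α/2}).
d·√(n/2) = 0.82 × √(28/2) = 0.82 × 3.742 = 3.068.
z_β = 3.068 − 1.645 = 1.423.
Power = Φ(1.423) = 0.923.

power ≈ 0.92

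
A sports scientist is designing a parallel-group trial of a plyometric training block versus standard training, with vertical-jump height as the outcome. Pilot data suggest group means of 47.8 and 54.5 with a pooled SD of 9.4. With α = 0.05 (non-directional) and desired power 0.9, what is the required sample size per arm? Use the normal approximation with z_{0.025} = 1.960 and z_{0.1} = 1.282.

Cohen's d = |M₁ − M₂| / SD_pooled = |47.8 − 54.5| / 9.4 = 6.7 / 9.4 = 0.713.
For two independent groups with equal n: n = 2·((z_{α/2} + z_β) / d)².
z_{α/2} + z_β = 1.960 + 1.282 = 3.242.
n = 2 × (3.242 / 0.713)² = 2 × 4.547² = 2 × 20.68 = 41.4.
Round up to the next whole participant.

n = 42 per group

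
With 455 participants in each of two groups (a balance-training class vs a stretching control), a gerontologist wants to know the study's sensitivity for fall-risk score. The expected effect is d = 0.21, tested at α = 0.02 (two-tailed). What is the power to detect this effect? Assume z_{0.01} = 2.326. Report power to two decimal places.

For two equal groups, power = Φ(d·√(n/2) − z_{α/2}).
d·√(n/2) = 0.21 × √(455/2) = 0.21 × 15.083 = 3.167.
z_β = 3.167 − 2.326 = 0.841.
Power = Φ(0.841) = 0.800.

power ≈ 0.80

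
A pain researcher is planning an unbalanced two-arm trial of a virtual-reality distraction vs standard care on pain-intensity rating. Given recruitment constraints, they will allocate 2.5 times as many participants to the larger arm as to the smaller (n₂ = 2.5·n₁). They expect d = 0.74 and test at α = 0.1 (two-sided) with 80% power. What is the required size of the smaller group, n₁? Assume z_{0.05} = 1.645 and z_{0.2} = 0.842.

With allocation ratio k = n₂/n₁ = 2.5, Var(x̄₁−x̄₂) = σ²(1/n₁ + 1/(k·n₁)) = σ²·(k+1)/(k·n₁).
So n₁ = (1 + 1/k)·((z_{α/2} + z_β)/d)² = 1.400 × (2.487/0.74)².
n₁ = 1.400 × 11.30 = 15.8.
Round up: n₁ = 16, giving n₂ = 2.5 × 16 = 40.

n₁ = 16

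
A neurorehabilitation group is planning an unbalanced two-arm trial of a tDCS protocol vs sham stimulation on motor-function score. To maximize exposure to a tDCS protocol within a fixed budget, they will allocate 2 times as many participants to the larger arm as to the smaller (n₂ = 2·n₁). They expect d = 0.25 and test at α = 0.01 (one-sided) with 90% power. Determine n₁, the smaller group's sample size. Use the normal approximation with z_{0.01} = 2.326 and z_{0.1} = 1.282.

With allocation ratio k = n₂/n₁ = 2, Var(x̄₁−x̄₂) = σ²(1/n₁ + 1/(k·n₁)) = σ²·(k+1)/(k·n₁).
So n₁ = (1 + 1/k)·((z_{α} + z_β)/d)² = 1.500 × (3.608/0.25)².
n₁ = 1.500 × 208.28 = 312.4.
Round up: n₁ = 313, giving n₂ = 2 × 313 = 626.

n₁ = 313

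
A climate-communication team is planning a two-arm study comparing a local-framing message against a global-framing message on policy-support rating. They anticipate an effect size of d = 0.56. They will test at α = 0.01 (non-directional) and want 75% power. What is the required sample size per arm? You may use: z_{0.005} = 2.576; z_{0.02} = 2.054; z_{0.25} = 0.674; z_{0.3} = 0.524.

n = 68 per group

For two independent groups with equal n: n = 2·((z_{α/2} + z_β) / d)².
z_{α/2} + z_β = 2.576 + 0.674 = 3.250.
n = 2 × (3.250 / 0.56)² = 2 × 5.804² = 2 × 33.68 = 67.4.
Round up to the next whole participant.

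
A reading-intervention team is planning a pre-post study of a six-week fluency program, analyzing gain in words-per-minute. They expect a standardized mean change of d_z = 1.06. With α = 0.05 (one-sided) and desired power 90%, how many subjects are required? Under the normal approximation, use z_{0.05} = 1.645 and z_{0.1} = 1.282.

n = 8 pairs

For a paired (one-sample on differences) test: n = ((z_{α} + z_β) / d)².
z_{α} + z_β = 1.645 + 1.282 = 2.927.
n = (2.927 / 1.06)² = 2.761² = 7.62.
Round up.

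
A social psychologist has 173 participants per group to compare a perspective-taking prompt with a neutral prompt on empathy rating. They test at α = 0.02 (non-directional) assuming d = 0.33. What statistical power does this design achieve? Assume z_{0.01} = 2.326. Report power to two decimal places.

For two equal groups, power = Φ(d·√(n/2) − z_{α/2}).
d·√(n/2) = 0.33 × √(173/2) = 0.33 × 9.301 = 3.069.
z_β = 3.069 − 2.326 = 0.743.
Power = Φ(0.743) = 0.771.

power ≈ 0.77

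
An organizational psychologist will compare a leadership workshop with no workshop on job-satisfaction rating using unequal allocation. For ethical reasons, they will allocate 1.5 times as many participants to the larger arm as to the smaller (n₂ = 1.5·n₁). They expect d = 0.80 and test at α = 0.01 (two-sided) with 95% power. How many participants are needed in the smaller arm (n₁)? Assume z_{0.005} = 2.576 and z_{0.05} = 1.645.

With allocation ratio k = n₂/n₁ = 1.5, Var(x̄₁−x̄₂) = σ²(1/n₁ + 1/(k·n₁)) = σ²·(k+1)/(k·n₁).
So n₁ = (1 + 1/k)·((z_{α/2} + z_β)/d)² = 1.667 × (4.221/0.80)².
n₁ = 1.667 × 27.84 = 46.4.
Round up: n₁ = 47, giving n₂ = ⌈1.5 × 47⌉ = ⌈70.5⌉ = 71.

n₁ = 47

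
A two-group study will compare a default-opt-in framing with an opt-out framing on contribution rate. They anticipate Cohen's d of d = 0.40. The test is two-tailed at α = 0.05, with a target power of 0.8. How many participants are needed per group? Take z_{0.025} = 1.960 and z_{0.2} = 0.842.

For two independent groups with equal n: n = 2·((z_{α/2} + z_β) / d)².
z_{α/2} + z_β = 1.960 + 0.842 = 2.802.
n = 2 × (2.802 / 0.40)² = 2 × 7.005² = 2 × 49.07 = 98.1.
Round up to the next whole participant.

n = 99 per group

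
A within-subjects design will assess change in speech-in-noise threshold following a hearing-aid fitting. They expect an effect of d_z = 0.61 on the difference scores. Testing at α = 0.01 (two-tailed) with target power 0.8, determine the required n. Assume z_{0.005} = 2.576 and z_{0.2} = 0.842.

n = 32 pairs

For a paired (one-sample on differences) test: n = ((z_{α/2} + z_β) / d)².
z_{α/2} + z_β = 2.576 + 0.842 = 3.418.
n = (3.418 / 0.61)² = 5.603² = 31.40.
Round up.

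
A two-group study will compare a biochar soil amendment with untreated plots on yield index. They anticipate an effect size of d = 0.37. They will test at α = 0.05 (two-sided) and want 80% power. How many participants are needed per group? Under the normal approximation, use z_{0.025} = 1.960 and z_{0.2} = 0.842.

n = 115 per group

For two independent groups with equal n: n = 2·((z_{α/2} + z_β) / d)².
z_{α/2} + z_β = 1.960 + 0.842 = 2.802.
n = 2 × (2.802 / 0.37)² = 2 × 7.573² = 2 × 57.35 = 114.7.
Round up to the next whole participant.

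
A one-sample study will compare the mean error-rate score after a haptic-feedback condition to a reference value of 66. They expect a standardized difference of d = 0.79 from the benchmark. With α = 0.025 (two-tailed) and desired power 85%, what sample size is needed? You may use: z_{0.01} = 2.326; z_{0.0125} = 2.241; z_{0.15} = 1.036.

For a one-sample test: n = ((z_{α/2} + z_β) / d)².
z_{α/2} + z_β = 2.241 + 1.036 = 3.277.
n = (3.277 / 0.79)² = 4.148² = 17.21.
Round up.

n = 18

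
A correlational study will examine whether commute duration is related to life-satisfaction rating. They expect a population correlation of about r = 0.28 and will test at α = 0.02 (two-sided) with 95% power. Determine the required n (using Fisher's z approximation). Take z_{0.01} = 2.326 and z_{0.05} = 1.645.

n = 194

Fisher's z: C = ½·ln((1+r)/(1−r)) = ½·ln(1.7778) = 0.2877.
n = ((z_{α/2} + z_β)/C)² + 3.
(2.326 + 1.645) / 0.2877 = 3.971 / 0.2877 = 13.803.
n = 13.803² + 3 = 190.51 + 3 = 193.5.
Round up.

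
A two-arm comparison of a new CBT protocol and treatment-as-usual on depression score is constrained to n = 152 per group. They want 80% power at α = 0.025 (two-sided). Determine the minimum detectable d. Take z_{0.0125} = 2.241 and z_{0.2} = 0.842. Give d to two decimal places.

d_min ≈ 0.35

For two independent groups of n = 152 each: d_min = (z_{α/2} + z_β)·√(2/n).
z-sum = 2.241 + 0.842 = 3.083.
d_min = 3.083 × √(2/152) = 3.083 × 0.1147 = 0.354.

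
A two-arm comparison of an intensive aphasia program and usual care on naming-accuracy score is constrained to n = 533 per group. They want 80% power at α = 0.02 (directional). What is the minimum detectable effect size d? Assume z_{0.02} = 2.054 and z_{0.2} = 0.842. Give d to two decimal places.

d_min ≈ 0.18

For two independent groups of n = 533 each: d_min = (z_{α} + z_β)·√(2/n).
z-sum = 2.054 + 0.842 = 2.896.
d_min = 2.896 × √(2/533) = 2.896 × 0.0613 = 0.177.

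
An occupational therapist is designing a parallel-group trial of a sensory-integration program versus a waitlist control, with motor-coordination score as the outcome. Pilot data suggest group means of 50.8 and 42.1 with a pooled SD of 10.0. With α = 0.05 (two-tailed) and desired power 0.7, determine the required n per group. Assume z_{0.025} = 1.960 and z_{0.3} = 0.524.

Cohen's d = |M₁ − M₂| / SD_pooled = |50.8 − 42.1| / 10.0 = 8.7 / 10.0 = 0.870.
For two independent groups with equal n: n = 2·((z_{α/2} + z_β) / d)².
z_{α/2} + z_β = 1.960 + 0.524 = 2.484.
n = 2 × (2.484 / 0.870)² = 2 × 2.855² = 2 × 8.15 = 16.3.
Round up to the next whole participant.

n = 17 per group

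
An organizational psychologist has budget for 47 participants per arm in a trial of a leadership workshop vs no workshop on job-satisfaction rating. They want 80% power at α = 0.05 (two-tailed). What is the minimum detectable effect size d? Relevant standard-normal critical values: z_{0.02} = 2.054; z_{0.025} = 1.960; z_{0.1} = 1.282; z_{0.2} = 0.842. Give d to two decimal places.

For two independent groups of n = 47 each: d_min = (z_{α/2} + z_β)·√(2/n).
z-sum = 1.960 + 0.842 = 2.802.
d_min = 2.802 × √(2/47) = 2.802 × 0.2063 = 0.578.

d_min ≈ 0.58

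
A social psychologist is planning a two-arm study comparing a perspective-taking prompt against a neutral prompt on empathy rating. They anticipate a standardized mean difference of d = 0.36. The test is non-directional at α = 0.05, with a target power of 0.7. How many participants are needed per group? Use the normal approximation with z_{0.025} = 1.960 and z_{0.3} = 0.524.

For two independent groups with equal n: n = 2·((z_{α/2} + z_β) / d)².
z_{α/2} + z_β = 1.960 + 0.524 = 2.484.
n = 2 × (2.484 / 0.36)² = 2 × 6.900² = 2 × 47.61 = 95.2.
Round up to the next whole participant.

n = 96 per group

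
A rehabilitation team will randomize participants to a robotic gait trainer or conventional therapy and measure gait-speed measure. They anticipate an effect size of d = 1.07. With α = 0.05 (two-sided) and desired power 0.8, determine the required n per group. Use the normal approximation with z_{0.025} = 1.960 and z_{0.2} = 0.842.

For two independent groups with equal n: n = 2·((z_{α/2} + z_β) / d)².
z_{α/2} + z_β = 1.960 + 0.842 = 2.802.
n = 2 × (2.802 / 1.07)² = 2 × 2.619² = 2 × 6.86 = 13.7.
Round up to the next whole participant.

n = 14 per group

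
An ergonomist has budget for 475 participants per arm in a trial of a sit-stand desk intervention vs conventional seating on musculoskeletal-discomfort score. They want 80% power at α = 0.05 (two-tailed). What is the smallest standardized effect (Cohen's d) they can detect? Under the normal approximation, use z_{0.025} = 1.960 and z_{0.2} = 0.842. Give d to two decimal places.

For two independent groups of n = 475 each: d_min = (z_{α/2} + z_β)·√(2/n).
z-sum = 1.960 + 0.842 = 2.802.
d_min = 2.802 × √(2/475) = 2.802 × 0.0649 = 0.182.

d_min ≈ 0.18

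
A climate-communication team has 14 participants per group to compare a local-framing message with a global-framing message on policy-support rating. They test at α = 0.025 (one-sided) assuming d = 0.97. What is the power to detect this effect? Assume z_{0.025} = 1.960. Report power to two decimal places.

For two equal groups, power = Φ(d·√(n/2) − z_{α}).
d·√(n/2) = 0.97 × √(14/2) = 0.97 × 2.646 = 2.566.
z_β = 2.566 − 1.960 = 0.606.
Power = Φ(0.606) = 0.728.

power ≈ 0.73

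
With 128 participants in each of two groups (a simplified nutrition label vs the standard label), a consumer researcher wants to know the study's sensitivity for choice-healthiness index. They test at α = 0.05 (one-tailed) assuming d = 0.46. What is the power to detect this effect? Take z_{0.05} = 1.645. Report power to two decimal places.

For two equal groups, power = Φ(d·√(n/2) − z_{α}).
d·√(n/2) = 0.46 × √(128/2) = 0.46 × 8.000 = 3.680.
z_β = 3.680 − 1.645 = 2.035.
Power = Φ(2.035) = 0.979.

power ≈ 0.98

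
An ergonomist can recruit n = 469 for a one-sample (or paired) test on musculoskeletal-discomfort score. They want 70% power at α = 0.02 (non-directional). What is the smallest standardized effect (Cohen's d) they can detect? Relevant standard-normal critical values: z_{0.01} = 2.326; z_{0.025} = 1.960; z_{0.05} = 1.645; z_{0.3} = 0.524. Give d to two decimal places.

For a single sample (or paired design) of n = 469: d_min = (z_{α/2} + z_β)/√n.
z-sum = 2.326 + 0.524 = 2.850.
d_min = 2.850 / √469 = 2.850 / 21.656 = 0.132.

d_min ≈ 0.13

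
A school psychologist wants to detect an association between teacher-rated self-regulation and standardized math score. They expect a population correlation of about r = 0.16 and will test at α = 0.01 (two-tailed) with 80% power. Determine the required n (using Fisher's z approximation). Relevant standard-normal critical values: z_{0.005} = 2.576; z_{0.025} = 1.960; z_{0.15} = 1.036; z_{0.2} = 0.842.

Fisher's z: C = ½·ln((1+r)/(1−r)) = ½·ln(1.3810) = 0.1614.
n = ((z_{α/2} + z_β)/C)² + 3.
(2.576 + 0.842) / 0.1614 = 3.418 / 0.1614 = 21.177.
n = 21.177² + 3 = 448.47 + 3 = 451.5.
Round up.

n = 452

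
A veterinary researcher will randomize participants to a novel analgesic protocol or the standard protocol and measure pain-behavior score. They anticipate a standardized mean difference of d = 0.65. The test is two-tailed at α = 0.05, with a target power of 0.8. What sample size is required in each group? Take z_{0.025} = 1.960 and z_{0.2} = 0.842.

n = 38 per group

For two independent groups with equal n: n = 2·((z_{α/2} + z_β) / d)².
z_{α/2} + z_β = 1.960 + 0.842 = 2.802.
n = 2 × (2.802 / 0.65)² = 2 × 4.311² = 2 × 18.58 = 37.2.
Round up to the next whole participant.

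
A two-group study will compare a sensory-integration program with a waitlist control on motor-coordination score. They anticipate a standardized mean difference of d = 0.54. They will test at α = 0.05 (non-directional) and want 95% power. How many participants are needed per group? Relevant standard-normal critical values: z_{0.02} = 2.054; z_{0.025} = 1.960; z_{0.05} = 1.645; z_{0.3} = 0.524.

n = 90 per group

For two independent groups with equal n: n = 2·((z_{α/2} + z_β) / d)².
z_{α/2} + z_β = 1.960 + 1.645 = 3.605.
n = 2 × (3.605 / 0.54)² = 2 × 6.676² = 2 × 44.57 = 89.1.
Round up to the next whole participant.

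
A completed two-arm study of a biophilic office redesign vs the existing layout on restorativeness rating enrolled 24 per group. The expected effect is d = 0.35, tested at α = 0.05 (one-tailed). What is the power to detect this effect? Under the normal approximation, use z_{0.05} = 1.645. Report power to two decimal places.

power ≈ 0.33

For two equal groups, power = Φ(d·√(n/2) − z_{α}).
d·√(n/2) = 0.35 × √(24/2) = 0.35 × 3.464 = 1.212.
z_β = 1.212 − 1.645 = -0.433.
Power = Φ(-0.433) = 0.333.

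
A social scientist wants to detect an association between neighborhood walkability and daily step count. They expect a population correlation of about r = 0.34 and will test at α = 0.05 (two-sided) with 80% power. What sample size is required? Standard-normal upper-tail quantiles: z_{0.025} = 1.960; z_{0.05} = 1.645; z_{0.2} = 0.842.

n = 66

Fisher's z: C = ½·ln((1+r)/(1−r)) = ½·ln(2.0303) = 0.3541.
n = ((z_{α/2} + z_β)/C)² + 3.
(1.960 + 0.842) / 0.3541 = 2.802 / 0.3541 = 7.913.
n = 7.913² + 3 = 62.62 + 3 = 65.6.
Round up.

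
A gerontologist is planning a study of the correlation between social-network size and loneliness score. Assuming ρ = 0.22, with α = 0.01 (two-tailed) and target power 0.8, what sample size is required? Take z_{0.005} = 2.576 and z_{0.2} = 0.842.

Fisher's z: C = ½·ln((1+r)/(1−r)) = ½·ln(1.5641) = 0.2237.
n = ((z_{α/2} + z_β)/C)² + 3.
(2.576 + 0.842) / 0.2237 = 3.418 / 0.2237 = 15.279.
n = 15.279² + 3 = 233.46 + 3 = 236.5.
Round up.

n = 237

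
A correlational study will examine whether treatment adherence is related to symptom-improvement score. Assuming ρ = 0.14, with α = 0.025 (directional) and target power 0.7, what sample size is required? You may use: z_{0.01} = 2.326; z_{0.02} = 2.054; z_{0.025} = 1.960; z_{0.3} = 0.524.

Fisher's z: C = ½·ln((1+r)/(1−r)) = ½·ln(1.3256) = 0.1409.
n = ((z_{α} + z_β)/C)² + 3.
(1.960 + 0.524) / 0.1409 = 2.484 / 0.1409 = 17.630.
n = 17.630² + 3 = 310.80 + 3 = 313.8.
Round up.

n = 314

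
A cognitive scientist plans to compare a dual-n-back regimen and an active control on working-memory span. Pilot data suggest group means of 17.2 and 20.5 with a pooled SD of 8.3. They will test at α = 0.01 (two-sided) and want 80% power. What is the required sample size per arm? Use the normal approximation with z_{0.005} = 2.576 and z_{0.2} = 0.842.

Cohen's d = |M₁ − M₂| / SD_pooled = |17.2 − 20.5| / 8.3 = 3.3 / 8.3 = 0.398.
For two independent groups with equal n: n = 2·((z_{α/2} + z_β) / d)².
z_{α/2} + z_β = 2.576 + 0.842 = 3.418.
n = 2 × (3.418 / 0.398)² = 2 × 8.588² = 2 × 73.75 = 147.5.
Round up to the next whole participant.

n = 148 per group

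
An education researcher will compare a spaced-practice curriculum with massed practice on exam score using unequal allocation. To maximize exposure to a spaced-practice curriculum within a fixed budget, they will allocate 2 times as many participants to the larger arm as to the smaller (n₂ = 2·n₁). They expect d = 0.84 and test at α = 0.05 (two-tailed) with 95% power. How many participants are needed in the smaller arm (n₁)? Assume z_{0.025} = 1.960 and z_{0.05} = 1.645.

n₁ = 28

With allocation ratio k = n₂/n₁ = 2, Var(x̄₁−x̄₂) = σ²(1/n₁ + 1/(k·n₁)) = σ²·(k+1)/(k·n₁).
So n₁ = (1 + 1/k)·((z_{α/2} + z_β)/d)² = 1.500 × (3.605/0.84)².
n₁ = 1.500 × 18.42 = 27.6.
Round up: n₁ = 28, giving n₂ = 2 × 28 = 56.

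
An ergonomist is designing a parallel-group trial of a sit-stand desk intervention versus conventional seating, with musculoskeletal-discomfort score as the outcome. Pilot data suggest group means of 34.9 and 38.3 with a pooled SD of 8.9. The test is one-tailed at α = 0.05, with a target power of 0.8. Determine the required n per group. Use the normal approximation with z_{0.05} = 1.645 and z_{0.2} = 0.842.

Cohen's d = |M₁ − M₂| / SD_pooled = |34.9 − 38.3| / 8.9 = 3.4 / 8.9 = 0.382.
For two independent groups with equal n: n = 2·((z_{α} + z_β) / d)².
z_{α} + z_β = 1.645 + 0.842 = 2.487.
n = 2 × (2.487 / 0.382)² = 2 × 6.510² = 2 × 42.39 = 84.8.
Round up to the next whole participant.

n = 85 per group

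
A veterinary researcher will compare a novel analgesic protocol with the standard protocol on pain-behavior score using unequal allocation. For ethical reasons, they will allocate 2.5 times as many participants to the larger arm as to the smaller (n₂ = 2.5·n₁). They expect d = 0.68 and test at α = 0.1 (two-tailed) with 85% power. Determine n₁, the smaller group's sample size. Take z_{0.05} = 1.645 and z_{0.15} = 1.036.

With allocation ratio k = n₂/n₁ = 2.5, Var(x̄₁−x̄₂) = σ²(1/n₁ + 1/(k·n₁)) = σ²·(k+1)/(k·n₁).
So n₁ = (1 + 1/k)·((z_{α/2} + z_β)/d)² = 1.400 × (2.681/0.68)².
n₁ = 1.400 × 15.54 = 21.8.
Round up: n₁ = 22, giving n₂ = 2.5 × 22 = 55.

n₁ = 22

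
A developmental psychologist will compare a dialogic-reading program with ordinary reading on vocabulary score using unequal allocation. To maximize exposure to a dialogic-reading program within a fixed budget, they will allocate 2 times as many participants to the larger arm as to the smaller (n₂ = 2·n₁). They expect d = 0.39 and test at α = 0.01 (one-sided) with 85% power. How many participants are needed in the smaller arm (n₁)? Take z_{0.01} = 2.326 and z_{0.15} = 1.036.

With allocation ratio k = n₂/n₁ = 2, Var(x̄₁−x̄₂) = σ²(1/n₁ + 1/(k·n₁)) = σ²·(k+1)/(k·n₁).
So n₁ = (1 + 1/k)·((z_{α} + z_β)/d)² = 1.500 × (3.362/0.39)².
n₁ = 1.500 × 74.31 = 111.5.
Round up: n₁ = 112, giving n₂ = 2 × 112 = 224.

n₁ = 112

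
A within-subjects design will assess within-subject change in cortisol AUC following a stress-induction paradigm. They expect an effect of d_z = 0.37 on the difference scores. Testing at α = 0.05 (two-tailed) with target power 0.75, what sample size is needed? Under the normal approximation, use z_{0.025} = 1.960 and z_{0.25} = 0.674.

n = 51 pairs

For a paired (one-sample on differences) test: n = ((z_{α/2} + z_β) / d)².
z_{α/2} + z_β = 1.960 + 0.674 = 2.634.
n = (2.634 / 0.37)² = 7.119² = 50.68.
Round up.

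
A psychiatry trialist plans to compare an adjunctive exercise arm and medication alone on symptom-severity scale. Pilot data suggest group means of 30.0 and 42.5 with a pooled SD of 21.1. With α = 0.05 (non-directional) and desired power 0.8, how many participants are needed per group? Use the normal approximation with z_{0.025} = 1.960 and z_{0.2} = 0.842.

Cohen's d = |M₁ − M₂| / SD_pooled = |30.0 − 42.5| / 21.1 = 12.5 / 21.1 = 0.592.
For two independent groups with equal n: n = 2·((z_{α/2} + z_β) / d)².
z_{α/2} + z_β = 1.960 + 0.842 = 2.802.
n = 2 × (2.802 / 0.592)² = 2 × 4.733² = 2 × 22.40 = 44.8.
Round up to the next whole participant.

n = 45 per group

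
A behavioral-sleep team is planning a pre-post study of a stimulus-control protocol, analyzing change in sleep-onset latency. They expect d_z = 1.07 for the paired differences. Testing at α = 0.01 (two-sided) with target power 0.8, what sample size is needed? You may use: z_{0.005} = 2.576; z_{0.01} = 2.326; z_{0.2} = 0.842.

n = 11 pairs

For a paired (one-sample on differences) test: n = ((z_{α/2} + z_β) / d)².
z_{α/2} + z_β = 2.576 + 0.842 = 3.418.
n = (3.418 / 1.07)² = 3.194² = 10.20.
Round up.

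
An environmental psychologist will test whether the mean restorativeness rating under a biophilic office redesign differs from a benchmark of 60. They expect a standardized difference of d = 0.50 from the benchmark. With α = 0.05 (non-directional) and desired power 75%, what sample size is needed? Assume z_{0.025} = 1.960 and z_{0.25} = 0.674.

n = 28

For a one-sample test: n = ((z_{α/2} + z_β) / d)².
z_{α/2} + z_β = 1.960 + 0.674 = 2.634.
n = (2.634 / 0.50)² = 5.268² = 27.75.
Round up.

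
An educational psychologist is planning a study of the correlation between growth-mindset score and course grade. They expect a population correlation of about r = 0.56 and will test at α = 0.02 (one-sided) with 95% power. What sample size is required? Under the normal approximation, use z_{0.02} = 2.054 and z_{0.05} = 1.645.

Fisher's z: C = ½·ln((1+r)/(1−r)) = ½·ln(3.5455) = 0.6328.
n = ((z_{α} + z_β)/C)² + 3.
(2.054 + 1.645) / 0.6328 = 3.699 / 0.6328 = 5.845.
n = 5.845² + 3 = 34.17 + 3 = 37.2.
Round up.

n = 38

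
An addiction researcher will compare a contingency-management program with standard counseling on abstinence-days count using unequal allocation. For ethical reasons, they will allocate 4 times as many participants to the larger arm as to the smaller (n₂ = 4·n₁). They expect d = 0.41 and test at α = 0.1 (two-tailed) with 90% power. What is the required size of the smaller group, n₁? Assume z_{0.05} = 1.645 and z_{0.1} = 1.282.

n₁ = 64

With allocation ratio k = n₂/n₁ = 4, Var(x̄₁−x̄₂) = σ²(1/n₁ + 1/(k·n₁)) = σ²·(k+1)/(k·n₁).
So n₁ = (1 + 1/k)·((z_{α/2} + z_β)/d)² = 1.250 × (2.927/0.41)².
n₁ = 1.250 × 50.97 = 63.7.
Round up: n₁ = 64, giving n₂ = 4 × 64 = 256.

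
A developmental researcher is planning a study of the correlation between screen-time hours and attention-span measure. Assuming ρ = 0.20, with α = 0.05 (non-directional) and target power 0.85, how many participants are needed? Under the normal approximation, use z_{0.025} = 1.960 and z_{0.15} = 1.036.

Fisher's z: C = ½·ln((1+r)/(1−r)) = ½·ln(1.5000) = 0.2027.
n = ((z_{α/2} + z_β)/C)² + 3.
(1.960 + 1.036) / 0.2027 = 2.996 / 0.2027 = 14.780.
n = 14.780² + 3 = 218.46 + 3 = 221.5.
Round up.

n = 222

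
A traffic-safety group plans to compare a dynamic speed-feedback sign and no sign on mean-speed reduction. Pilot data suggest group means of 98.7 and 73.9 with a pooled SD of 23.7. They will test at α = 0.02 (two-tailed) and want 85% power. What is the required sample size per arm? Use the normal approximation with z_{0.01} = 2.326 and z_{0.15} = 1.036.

n = 21 per group

Cohen's d = |M₁ − M₂| / SD_pooled = |98.7 − 73.9| / 23.7 = 24.8 / 23.7 = 1.046.
For two independent groups with equal n: n = 2·((z_{α/2} + z_β) / d)².
z_{α/2} + z_β = 2.326 + 1.036 = 3.362.
n = 2 × (3.362 / 1.046)² = 2 × 3.214² = 2 × 10.33 = 20.7.
Round up to the next whole participant.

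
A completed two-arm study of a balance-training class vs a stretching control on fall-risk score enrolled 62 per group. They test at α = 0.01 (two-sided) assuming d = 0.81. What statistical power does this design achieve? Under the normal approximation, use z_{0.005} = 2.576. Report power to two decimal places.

For two equal groups, power = Φ(d·√(n/2) − z_{α/2}).
d·√(n/2) = 0.81 × √(62/2) = 0.81 × 5.568 = 4.510.
z_β = 4.510 − 2.576 = 1.934.
Power = Φ(1.934) = 0.973.

power ≈ 0.97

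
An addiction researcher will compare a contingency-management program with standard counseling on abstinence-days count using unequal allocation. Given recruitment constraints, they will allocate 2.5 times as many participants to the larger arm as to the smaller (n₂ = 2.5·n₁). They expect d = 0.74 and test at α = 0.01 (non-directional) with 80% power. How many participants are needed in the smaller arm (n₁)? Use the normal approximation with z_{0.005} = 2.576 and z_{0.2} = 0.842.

With allocation ratio k = n₂/n₁ = 2.5, Var(x̄₁−x̄₂) = σ²(1/n₁ + 1/(k·n₁)) = σ²·(k+1)/(k·n₁).
So n₁ = (1 + 1/k)·((z_{α/2} + z_β)/d)² = 1.400 × (3.418/0.74)².
n₁ = 1.400 × 21.33 = 29.9.
Round up: n₁ = 30, giving n₂ = 2.5 × 30 = 75.

n₁ = 30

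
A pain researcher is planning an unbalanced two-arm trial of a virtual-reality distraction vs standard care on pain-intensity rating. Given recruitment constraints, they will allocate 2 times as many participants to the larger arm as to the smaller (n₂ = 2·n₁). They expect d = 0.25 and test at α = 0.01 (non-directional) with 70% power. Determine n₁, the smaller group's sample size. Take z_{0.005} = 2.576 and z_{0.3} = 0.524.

With allocation ratio k = n₂/n₁ = 2, Var(x̄₁−x̄₂) = σ²(1/n₁ + 1/(k·n₁)) = σ²·(k+1)/(k·n₁).
So n₁ = (1 + 1/k)·((z_{α/2} + z_β)/d)² = 1.500 × (3.100/0.25)².
n₁ = 1.500 × 153.76 = 230.6.
Round up: n₁ = 231, giving n₂ = 2 × 231 = 462.

n₁ = 231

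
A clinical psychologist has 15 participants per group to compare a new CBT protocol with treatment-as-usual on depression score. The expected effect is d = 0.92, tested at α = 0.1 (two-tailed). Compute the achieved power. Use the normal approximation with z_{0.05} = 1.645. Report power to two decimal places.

power ≈ 0.81

For two equal groups, power = Φ(d·√(n/2) − z_{α/2}).
d·√(n/2) = 0.92 × √(15/2) = 0.92 × 2.739 = 2.520.
z_β = 2.520 − 1.645 = 0.875.
Power = Φ(0.875) = 0.809.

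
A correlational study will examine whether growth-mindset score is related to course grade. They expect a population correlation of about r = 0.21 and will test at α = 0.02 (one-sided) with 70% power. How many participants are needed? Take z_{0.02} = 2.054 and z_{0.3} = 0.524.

n = 150

Fisher's z: C = ½·ln((1+r)/(1−r)) = ½·ln(1.5316) = 0.2132.
n = ((z_{α} + z_β)/C)² + 3.
(2.054 + 0.524) / 0.2132 = 2.578 / 0.2132 = 12.092.
n = 12.092² + 3 = 146.21 + 3 = 149.2.
Round up.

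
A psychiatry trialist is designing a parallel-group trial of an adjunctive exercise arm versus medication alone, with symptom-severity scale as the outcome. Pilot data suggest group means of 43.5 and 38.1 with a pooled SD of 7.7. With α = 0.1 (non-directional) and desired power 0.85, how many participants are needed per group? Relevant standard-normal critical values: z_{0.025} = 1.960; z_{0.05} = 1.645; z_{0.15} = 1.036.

Cohen's d = |M₁ − M₂| / SD_pooled = |43.5 − 38.1| / 7.7 = 5.4 / 7.7 = 0.701.
For two independent groups with equal n: n = 2·((z_{α/2} + z_β) / d)².
z_{α/2} + z_β = 1.645 + 1.036 = 2.681.
n = 2 × (2.681 / 0.701)² = 2 × 3.825² = 2 × 14.63 = 29.3.
Round up to the next whole participant.

n = 30 per group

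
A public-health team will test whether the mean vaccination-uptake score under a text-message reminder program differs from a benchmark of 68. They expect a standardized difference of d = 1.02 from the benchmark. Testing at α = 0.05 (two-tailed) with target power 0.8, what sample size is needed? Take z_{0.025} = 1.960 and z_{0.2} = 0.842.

For a one-sample test: n = ((z_{α/2} + z_β) / d)².
z_{α/2} + z_β = 1.960 + 0.842 = 2.802.
n = (2.802 / 1.02)² = 2.747² = 7.55.
Round up.

n = 8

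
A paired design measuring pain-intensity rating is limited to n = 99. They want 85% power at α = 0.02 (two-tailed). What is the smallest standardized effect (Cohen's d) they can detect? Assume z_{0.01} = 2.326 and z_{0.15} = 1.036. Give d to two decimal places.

d_min ≈ 0.34

For a single sample (or paired design) of n = 99: d_min = (z_{α/2} + z_β)/√n.
z-sum = 2.326 + 1.036 = 3.362.
d_min = 3.362 / √99 = 3.362 / 9.950 = 0.338.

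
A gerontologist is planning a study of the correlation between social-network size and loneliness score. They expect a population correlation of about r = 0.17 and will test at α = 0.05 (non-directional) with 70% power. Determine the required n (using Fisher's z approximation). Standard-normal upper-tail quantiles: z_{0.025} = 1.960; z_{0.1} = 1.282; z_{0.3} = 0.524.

n = 213

Fisher's z: C = ½·ln((1+r)/(1−r)) = ½·ln(1.4096) = 0.1717.
n = ((z_{α/2} + z_β)/C)² + 3.
(1.960 + 0.524) / 0.1717 = 2.484 / 0.1717 = 14.467.
n = 14.467² + 3 = 209.30 + 3 = 212.3.
Round up.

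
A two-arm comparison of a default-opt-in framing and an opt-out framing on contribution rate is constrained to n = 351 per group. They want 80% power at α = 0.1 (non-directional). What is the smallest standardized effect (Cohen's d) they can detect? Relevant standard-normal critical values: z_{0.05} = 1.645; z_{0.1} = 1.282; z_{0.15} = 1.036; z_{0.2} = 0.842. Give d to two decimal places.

For two independent groups of n = 351 each: d_min = (z_{α/2} + z_β)·√(2/n).
z-sum = 1.645 + 0.842 = 2.487.
d_min = 2.487 × √(2/351) = 2.487 × 0.0755 = 0.188.

d_min ≈ 0.19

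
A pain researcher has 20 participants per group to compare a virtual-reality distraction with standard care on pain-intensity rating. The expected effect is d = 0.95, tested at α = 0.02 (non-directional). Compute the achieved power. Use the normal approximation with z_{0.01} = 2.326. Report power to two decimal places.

For two equal groups, power = Φ(d·√(n/2) − z_{α/2}).
d·√(n/2) = 0.95 × √(20/2) = 0.95 × 3.162 = 3.004.
z_β = 3.004 − 2.326 = 0.678.
Power = Φ(0.678) = 0.751.

power ≈ 0.75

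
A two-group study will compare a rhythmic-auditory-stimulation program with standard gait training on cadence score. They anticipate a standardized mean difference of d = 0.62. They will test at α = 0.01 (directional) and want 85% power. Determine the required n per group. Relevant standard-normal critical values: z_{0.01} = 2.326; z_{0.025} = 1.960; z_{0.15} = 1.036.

For two independent groups with equal n: n = 2·((z_{α} + z_β) / d)².
z_{α} + z_β = 2.326 + 1.036 = 3.362.
n = 2 × (3.362 / 0.62)² = 2 × 5.423² = 2 × 29.40 = 58.8.
Round up to the next whole participant.

n = 59 per group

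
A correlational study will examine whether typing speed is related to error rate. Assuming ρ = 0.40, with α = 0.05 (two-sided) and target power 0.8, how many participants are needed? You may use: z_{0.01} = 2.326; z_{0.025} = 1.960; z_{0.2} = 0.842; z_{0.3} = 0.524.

Fisher's z: C = ½·ln((1+r)/(1−r)) = ½·ln(2.3333) = 0.4236.
n = ((z_{α/2} + z_β)/C)² + 3.
(1.960 + 0.842) / 0.4236 = 2.802 / 0.4236 = 6.615.
n = 6.615² + 3 = 43.75 + 3 = 46.8.
Round up.

n = 47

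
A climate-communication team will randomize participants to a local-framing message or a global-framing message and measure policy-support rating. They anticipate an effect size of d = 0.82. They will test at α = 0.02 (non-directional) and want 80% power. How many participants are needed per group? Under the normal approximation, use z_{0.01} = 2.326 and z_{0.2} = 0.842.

n = 30 per group

For two independent groups with equal n: n = 2·((z_{α/2} + z_β) / d)².
z_{α/2} + z_β = 2.326 + 0.842 = 3.168.
n = 2 × (3.168 / 0.82)² = 2 × 3.863² = 2 × 14.93 = 29.9.
Round up to the next whole participant.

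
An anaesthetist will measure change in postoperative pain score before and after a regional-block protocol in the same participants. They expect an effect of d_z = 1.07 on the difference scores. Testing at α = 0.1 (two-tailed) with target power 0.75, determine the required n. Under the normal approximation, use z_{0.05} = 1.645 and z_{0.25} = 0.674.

n = 5 pairs

For a paired (one-sample on differences) test: n = ((z_{α/2} + z_β) / d)².
z_{α/2} + z_β = 1.645 + 0.674 = 2.319.
n = (2.319 / 1.07)² = 2.167² = 4.70.
Round up.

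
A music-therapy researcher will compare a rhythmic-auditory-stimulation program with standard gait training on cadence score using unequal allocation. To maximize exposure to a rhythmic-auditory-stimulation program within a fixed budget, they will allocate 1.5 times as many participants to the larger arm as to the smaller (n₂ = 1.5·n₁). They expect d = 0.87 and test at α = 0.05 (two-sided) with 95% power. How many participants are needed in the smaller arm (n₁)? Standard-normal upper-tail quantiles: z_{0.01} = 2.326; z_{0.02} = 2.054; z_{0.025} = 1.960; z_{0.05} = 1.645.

n₁ = 29

With allocation ratio k = n₂/n₁ = 1.5, Var(x̄₁−x̄₂) = σ²(1/n₁ + 1/(k·n₁)) = σ²·(k+1)/(k·n₁).
So n₁ = (1 + 1/k)·((z_{α/2} + z_β)/d)² = 1.667 × (3.605/0.87)².
n₁ = 1.667 × 17.17 = 28.6.
Round up: n₁ = 29, giving n₂ = ⌈1.5 × 29⌉ = ⌈43.5⌉ = 44.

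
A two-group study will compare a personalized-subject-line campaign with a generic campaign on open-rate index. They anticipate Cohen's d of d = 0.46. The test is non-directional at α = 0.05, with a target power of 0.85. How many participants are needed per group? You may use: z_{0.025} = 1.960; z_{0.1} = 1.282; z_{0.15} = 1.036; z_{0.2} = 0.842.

n = 85 per group

For two independent groups with equal n: n = 2·((z_{α/2} + z_β) / d)².
z_{α/2} + z_β = 1.960 + 1.036 = 2.996.
n = 2 × (2.996 / 0.46)² = 2 × 6.513² = 2 × 42.42 = 84.8.
Round up to the next whole participant.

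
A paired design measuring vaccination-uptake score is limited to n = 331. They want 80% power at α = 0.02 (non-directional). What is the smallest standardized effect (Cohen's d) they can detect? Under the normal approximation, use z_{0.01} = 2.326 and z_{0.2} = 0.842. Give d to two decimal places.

For a single sample (or paired design) of n = 331: d_min = (z_{α/2} + z_β)/√n.
z-sum = 2.326 + 0.842 = 3.168.
d_min = 3.168 / √331 = 3.168 / 18.193 = 0.174.

d_min ≈ 0.17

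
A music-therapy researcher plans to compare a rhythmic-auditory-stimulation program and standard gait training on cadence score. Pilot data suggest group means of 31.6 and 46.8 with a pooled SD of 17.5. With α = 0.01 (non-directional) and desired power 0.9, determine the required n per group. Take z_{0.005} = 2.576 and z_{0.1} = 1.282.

Cohen's d = |M₁ − M₂| / SD_pooled = |31.6 − 46.8| / 17.5 = 15.2 / 17.5 = 0.869.
For two independent groups with equal n: n = 2·((z_{α/2} + z_β) / d)².
z_{α/2} + z_β = 2.576 + 1.282 = 3.858.
n = 2 × (3.858 / 0.869)² = 2 × 4.440² = 2 × 19.71 = 39.4.
Round up to the next whole participant.

n = 40 per group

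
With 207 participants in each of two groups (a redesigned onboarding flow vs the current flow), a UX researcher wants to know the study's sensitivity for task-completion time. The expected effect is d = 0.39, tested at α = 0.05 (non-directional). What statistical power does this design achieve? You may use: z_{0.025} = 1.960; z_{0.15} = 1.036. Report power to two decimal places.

power ≈ 0.98

For two equal groups, power = Φ(d·√(n/2) − z_{α/2}).
d·√(n/2) = 0.39 × √(207/2) = 0.39 × 10.173 = 3.968.
z_β = 3.968 − 1.960 = 2.008.
Power = Φ(2.008) = 0.978.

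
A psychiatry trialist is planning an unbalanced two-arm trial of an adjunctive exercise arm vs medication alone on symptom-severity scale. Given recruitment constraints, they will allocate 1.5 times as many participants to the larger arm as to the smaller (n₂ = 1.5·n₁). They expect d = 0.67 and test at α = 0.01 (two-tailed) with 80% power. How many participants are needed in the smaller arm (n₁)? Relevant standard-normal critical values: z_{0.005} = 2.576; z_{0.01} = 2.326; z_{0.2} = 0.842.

n₁ = 44

With allocation ratio k = n₂/n₁ = 1.5, Var(x̄₁−x̄₂) = σ²(1/n₁ + 1/(k·n₁)) = σ²·(k+1)/(k·n₁).
So n₁ = (1 + 1/k)·((z_{α/2} + z_β)/d)² = 1.667 × (3.418/0.67)².
n₁ = 1.667 × 26.03 = 43.4.
Round up: n₁ = 44, giving n₂ = 1.5 × 44 = 66.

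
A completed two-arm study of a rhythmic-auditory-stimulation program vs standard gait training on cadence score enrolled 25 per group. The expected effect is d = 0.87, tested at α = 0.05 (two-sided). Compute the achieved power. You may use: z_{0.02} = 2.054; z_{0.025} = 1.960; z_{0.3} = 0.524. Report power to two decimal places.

power ≈ 0.87

For two equal groups, power = Φ(d·√(n/2) − z_{α/2}).
d·√(n/2) = 0.87 × √(25/2) = 0.87 × 3.536 = 3.076.
z_β = 3.076 − 1.960 = 1.116.
Power = Φ(1.116) = 0.868.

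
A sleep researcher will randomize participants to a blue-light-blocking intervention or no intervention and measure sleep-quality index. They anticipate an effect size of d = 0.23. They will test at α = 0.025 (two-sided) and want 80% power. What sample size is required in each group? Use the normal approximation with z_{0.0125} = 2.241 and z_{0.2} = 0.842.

For two independent groups with equal n: n = 2·((z_{α/2} + z_β) / d)².
z_{α/2} + z_β = 2.241 + 0.842 = 3.083.
n = 2 × (3.083 / 0.23)² = 2 × 13.404² = 2 × 179.68 = 359.4.
Round up to the next whole participant.

n = 360 per group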